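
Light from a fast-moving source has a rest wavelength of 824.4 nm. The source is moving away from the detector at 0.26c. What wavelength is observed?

1075.7 nm

Relativistic Doppler for wavelength: λ' = λ₀ · √((1 + β)/(1 − β)).
λ' = 824.4 × √(1.2600/0.7400) = 824.4 × 1.30488 ≈ 1075.7 nm.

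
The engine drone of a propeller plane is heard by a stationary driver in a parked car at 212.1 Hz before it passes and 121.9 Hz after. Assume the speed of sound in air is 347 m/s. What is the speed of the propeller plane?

94 m/s

f₁/f₂ = (v + v_s)/(v − v_s), so v_s = v · (f₁ − f₂)/(f₁ + f₂).
v_s = 347 × (212.1 − 121.9)/(212.1 + 121.9) = 347 × 90.2/334.0 ≈ 94 m/s.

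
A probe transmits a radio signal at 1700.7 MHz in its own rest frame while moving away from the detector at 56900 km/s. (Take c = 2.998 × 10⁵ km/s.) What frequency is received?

1403.4 MHz

β = v/c = 56900/299800 = 0.1898.
Relativistic Doppler for frequency: f' = f₀ · √((1 − β)/(1 + β)).
f' = 1700.7 × √(0.8102/1.1898) = 1700.7 × 0.82521 ≈ 1403.4 MHz.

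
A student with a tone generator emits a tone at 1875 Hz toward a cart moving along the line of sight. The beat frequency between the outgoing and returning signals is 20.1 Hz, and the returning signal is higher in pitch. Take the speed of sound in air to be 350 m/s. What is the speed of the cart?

1.87 m/s

Double Doppler shift off a moving reflector: f₂ = f₀ · (v + u)/(v − u) (u > 0 toward emitter).
Returning signal is higher, so f₂ = f₀ + Δf = 1875 + 20.1 = 1895.1 Hz.
Rearranging, u = v · (f₂ − f₀)/(f₂ + f₀) = 350 × 20.1/3770.1 ≈ 1.87 m/s.
So the cart is moving at 1.87 m/s toward the emitter.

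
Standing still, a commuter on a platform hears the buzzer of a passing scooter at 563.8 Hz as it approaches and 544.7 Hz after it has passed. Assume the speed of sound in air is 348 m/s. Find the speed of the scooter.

f₁/f₂ = (v + v_s)/(v − v_s), so v_s = v · (f₁ − f₂)/(f₁ + f₂).
v_s = 348 × (563.8 − 544.7)/(563.8 + 544.7) = 348 × 19.1/1108.5 ≈ 6.0 m/s.

6.0 m/s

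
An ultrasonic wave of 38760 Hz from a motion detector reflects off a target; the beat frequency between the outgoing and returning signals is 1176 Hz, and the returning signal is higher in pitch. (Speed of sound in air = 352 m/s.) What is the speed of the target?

5.3 m/s

Double Doppler shift off a moving reflector: f₂ = f₀ · (v + u)/(v − u) (u > 0 toward emitter).
Returning signal is higher, so f₂ = f₀ + Δf = 38760 + 1176 = 39936 Hz.
Rearranging, u = v · (f₂ − f₀)/(f₂ + f₀) = 352 × 1176/78696 ≈ 5.3 m/s.
So the target is moving at 5.3 m/s toward the emitter.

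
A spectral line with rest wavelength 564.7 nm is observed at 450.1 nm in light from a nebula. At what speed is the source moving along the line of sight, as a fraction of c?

λ'/λ₀ = 0.7971 < 1 (blueshift), so the source is approaching.
λ'/λ₀ = √((1 − β)/(1 + β)) for an approaching source ⇒ β = (1 − r²)/(1 + r²) with r = λ'/λ₀.
β = (1 − 0.6353)/(1 + 0.6353) ≈ 0.223.

0.223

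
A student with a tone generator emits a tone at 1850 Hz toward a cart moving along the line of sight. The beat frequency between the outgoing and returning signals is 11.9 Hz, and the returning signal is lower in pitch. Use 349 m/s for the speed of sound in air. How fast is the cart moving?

1.13 m/s

Double Doppler shift off a moving reflector: f₂ = f₀ · (v + u)/(v − u) (u > 0 toward emitter).
Returning signal is lower, so f₂ = f₀ − Δf = 1850 − 11.9 = 1838.1 Hz.
Rearranging, u = v · (f₂ − f₀)/(f₂ + f₀) = 349 × -11.9/3688.1 ≈ -1.13 m/s.
So the cart is moving at 1.13 m/s away from the emitter.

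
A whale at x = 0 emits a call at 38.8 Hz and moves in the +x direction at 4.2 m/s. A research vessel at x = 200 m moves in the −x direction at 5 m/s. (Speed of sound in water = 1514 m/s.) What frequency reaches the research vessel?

39.0 Hz

The observer lies on the +x side, so the source is heading toward the observer and the observer is heading toward the source.
General Doppler shift: f' = f · (v + v_o)/(v − v_s).
f' = 38.8 × (1514 + 5)/(1514 − 4.2) = 38.8 × 1519/1509.8 ≈ 39.0 Hz.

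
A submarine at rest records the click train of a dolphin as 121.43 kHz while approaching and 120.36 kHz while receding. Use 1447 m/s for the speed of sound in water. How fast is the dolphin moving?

f₁/f₂ = (v + v_s)/(v − v_s), so v_s = v · (f₁ − f₂)/(f₁ + f₂).
v_s = 1447 × (121.43 − 120.36)/(121.43 + 120.36) = 1447 × 1.07/241.79 ≈ 6.4 m/s.

6.4 m/s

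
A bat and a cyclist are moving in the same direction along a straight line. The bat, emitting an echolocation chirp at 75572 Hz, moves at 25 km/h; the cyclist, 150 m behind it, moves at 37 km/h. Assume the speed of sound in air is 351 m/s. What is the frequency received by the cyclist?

76276 Hz

25 km/h = 6.944 m/s; 37 km/h = 10.28 m/s.
The cyclist is behind, so the bat is moving away from it while the cyclist is moving toward the bat.
Both move, so f' = f · (v + v_o)/(v + v_s).
f' = 75572 × (351 + 10.28)/(351 + 6.944) = 75572 × 361.28/357.94 ≈ 76276 Hz.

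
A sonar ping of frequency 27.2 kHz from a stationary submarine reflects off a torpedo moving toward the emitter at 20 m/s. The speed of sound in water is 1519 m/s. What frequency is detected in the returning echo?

27.9 kHz

The torpedo first receives the wave as a moving observer: f₁ = f₀ · (v + u)/v = 27.2 × (1519 + 20)/1519 ≈ 27.6 kHz.
The reflection then acts as a moving source: f₂ = f₁ · v/(v − u) ≈ 27.9 kHz.
Equivalently f₂ = f₀ · (v + u)/(v − u).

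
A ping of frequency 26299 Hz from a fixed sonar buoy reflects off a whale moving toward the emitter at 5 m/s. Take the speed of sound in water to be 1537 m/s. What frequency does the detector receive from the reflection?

The whale first receives the wave as a moving observer: f₁ = f₀ · (v + u)/v = 26299 × (1537 + 5)/1537 ≈ 26385 Hz.
On reflection it acts as a source moving toward the stationary detector: f₂ = f₁ · v/(v − u) = 26385 × 1537/1532 ≈ 26471 Hz.
Equivalently f₂ = f₀ · (v + u)/(v − u).

26471 Hz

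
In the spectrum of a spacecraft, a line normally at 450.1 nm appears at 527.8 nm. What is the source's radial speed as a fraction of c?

0.158c

λ'/λ₀ = 1.1726 > 1 (redshift), so the source is receding.
λ'/λ₀ = √((1 + β)/(1 − β)) for a receding source ⇒ β = (r² − 1)/(r² + 1) with r = λ'/λ₀.
β = (1.3751 − 1)/(1.3751 + 1) ≈ 0.158.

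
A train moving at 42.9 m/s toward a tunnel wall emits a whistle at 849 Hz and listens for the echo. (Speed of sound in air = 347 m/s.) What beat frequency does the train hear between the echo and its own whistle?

240 Hz

The tunnel wall receives the sound from a moving source: f₁ = f₀ · v/(v − v_e) = 849 × 347/304.1 ≈ 969 Hz.
On the return leg the train is a moving observer: f₂ = f₁ · (v + v_e)/v = 969 × 389.9/347 ≈ 1089 Hz.
Beat against the emitted tone: |f₂ − f₀| = 2v_e·f₀/(v − v_e) = 2 × 42.9 × 849/304.1 ≈ 240 Hz.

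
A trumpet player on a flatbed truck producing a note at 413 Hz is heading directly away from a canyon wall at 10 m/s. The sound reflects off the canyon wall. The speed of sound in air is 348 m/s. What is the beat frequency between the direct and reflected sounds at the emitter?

The canyon wall receives the sound from a moving source: f₁ = f₀ · v/(v + v_e) = 413 × 348/358 ≈ 401.5 Hz.
On the return leg the trumpet player on a flatbed truck is a moving observer: f₂ = f₁ · (v − v_e)/v = 401.5 × 338/348 ≈ 389.9 Hz.
Equivalently f₂ = f₀ · (v − v_e)/(v + v_e).
Beat against the emitted tone: |f₂ − f₀| = 2v_e·f₀/(v + v_e) = 2 × 10 × 413/358 ≈ 23.1 Hz.

23.1 Hz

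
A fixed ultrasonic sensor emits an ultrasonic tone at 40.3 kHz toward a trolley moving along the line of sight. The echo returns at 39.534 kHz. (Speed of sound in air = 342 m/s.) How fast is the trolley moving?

3.3 m/s

Double Doppler shift off a moving reflector: f₂ = f₀ · (v + u)/(v − u) (u > 0 toward emitter).
Rearranging, u = v · (f₂ − f₀)/(f₂ + f₀) = 342 × -0.766/79.834 ≈ -3.3 m/s.
So the trolley is moving at 3.3 m/s away from the emitter.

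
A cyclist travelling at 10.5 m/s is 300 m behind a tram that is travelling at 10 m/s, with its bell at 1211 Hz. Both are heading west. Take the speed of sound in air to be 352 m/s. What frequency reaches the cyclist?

The cyclist is behind, so the tram is moving away from it while the cyclist is moving toward the tram.
With source receding and observer approaching, f' = f · (v + v_o)/(v + v_s).
f' = 1211 × (352 + 10.5)/(352 + 10) = 1211 × 362.5/362 ≈ 1213 Hz.

1213 Hz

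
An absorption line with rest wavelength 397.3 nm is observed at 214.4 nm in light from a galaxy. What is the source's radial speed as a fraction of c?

0.549

λ'/λ₀ = 0.5396 < 1 (blueshift), so the source is approaching.
λ'/λ₀ = √((1 − β)/(1 + β)) for an approaching source ⇒ β = (1 − r²)/(1 + r²) with r = λ'/λ₀.
β = (1 − 0.2912)/(1 + 0.2912) ≈ 0.549.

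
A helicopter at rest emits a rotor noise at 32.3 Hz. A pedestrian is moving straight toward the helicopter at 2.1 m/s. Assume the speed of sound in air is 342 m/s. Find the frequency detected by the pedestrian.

32.5 Hz

Moving observer, stationary source: f' = f · (v + v_o)/v.
f' = 32.3 × (342 + 2.1)/342 = 32.3 × 344.1/342 ≈ 32.5 Hz.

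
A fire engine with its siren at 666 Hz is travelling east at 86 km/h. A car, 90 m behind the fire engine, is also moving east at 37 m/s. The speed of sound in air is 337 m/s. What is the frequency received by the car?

86 km/h = 23.89 m/s.
The car is behind, so the fire engine is moving away from it while the car is moving toward the fire engine.
Both move, so f' = f · (v + v_o)/(v + v_s).
f' = 666 × (337 + 37)/(337 + 23.89) = 666 × 374/360.89 ≈ 690 Hz.

690 Hz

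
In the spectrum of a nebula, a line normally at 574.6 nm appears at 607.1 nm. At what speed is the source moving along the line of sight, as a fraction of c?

0.055c

λ'/λ₀ = 1.0566 > 1 (redshift), so the source is receding.
λ'/λ₀ = √((1 + β)/(1 − β)) for a receding source ⇒ β = (r² − 1)/(r² + 1) with r = λ'/λ₀.
β = (1.1163 − 1)/(1.1163 + 1) ≈ 0.055.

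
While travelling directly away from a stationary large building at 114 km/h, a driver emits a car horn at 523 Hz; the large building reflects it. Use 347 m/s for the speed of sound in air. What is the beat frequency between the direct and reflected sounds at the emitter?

114 km/h = 31.67 m/s.
The large building receives the sound from a moving source: f₁ = f₀ · v/(v + v_e) = 523 × 347/378.67 ≈ 479.3 Hz.
On the return leg the driver is a moving observer: f₂ = f₁ · (v − v_e)/v = 479.3 × 315.33/347 ≈ 435.5 Hz.
Equivalently f₂ = f₀ · (v − v_e)/(v + v_e).
Beat against the emitted tone: |f₂ − f₀| = 2v_e·f₀/(v + v_e) = 2 × 31.67 × 523/378.67 ≈ 87 Hz.

87 Hz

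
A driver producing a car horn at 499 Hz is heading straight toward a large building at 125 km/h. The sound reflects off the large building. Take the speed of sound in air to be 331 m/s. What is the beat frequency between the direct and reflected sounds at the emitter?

125 km/h = 34.72 m/s.
The large building receives the sound from a moving source: f₁ = f₀ · v/(v − v_e) = 499 × 331/296.28 ≈ 557.5 Hz.
On the return leg the driver is a moving observer: f₂ = f₁ · (v + v_e)/v = 557.5 × 365.72/331 ≈ 616.0 Hz.
Beat against the emitted tone: |f₂ − f₀| = 2v_e·f₀/(v − v_e) = 2 × 34.72 × 499/296.28 ≈ 117 Hz.

117 Hz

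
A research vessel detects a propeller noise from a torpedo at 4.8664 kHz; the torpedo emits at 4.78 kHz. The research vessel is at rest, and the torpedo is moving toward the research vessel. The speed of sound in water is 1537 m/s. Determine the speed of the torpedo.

27 m/s

f' = f · v/(v − v_s) ⇒ v_s = v · |1 − f/f'|.
v_s = 1537 × |1 − 4.78/4.8664| = 1537 × 0.01775 ≈ 27 m/s.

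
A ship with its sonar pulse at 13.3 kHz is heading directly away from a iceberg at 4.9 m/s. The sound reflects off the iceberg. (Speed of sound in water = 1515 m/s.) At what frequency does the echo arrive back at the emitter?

13.21 kHz

The iceberg receives the sound from a moving source: f₁ = f₀ · v/(v + v_e) = 13.3 × 1515/1519.9 ≈ 13.26 kHz.
On the return leg the ship is a moving observer: f₂ = f₁ · (v − v_e)/v = 13.26 × 1510.1/1515 ≈ 13.21 kHz.
Equivalently f₂ = f₀ · (v − v_e)/(v + v_e).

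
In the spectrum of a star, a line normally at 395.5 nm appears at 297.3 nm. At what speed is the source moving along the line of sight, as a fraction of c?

0.278

λ'/λ₀ = 0.7517 < 1 (blueshift), so the source is approaching.
λ'/λ₀ = √((1 − β)/(1 + β)) for an approaching source ⇒ β = (1 − r²)/(1 + r²) with r = λ'/λ₀.
β = (1 − 0.5651)/(1 + 0.5651) ≈ 0.278.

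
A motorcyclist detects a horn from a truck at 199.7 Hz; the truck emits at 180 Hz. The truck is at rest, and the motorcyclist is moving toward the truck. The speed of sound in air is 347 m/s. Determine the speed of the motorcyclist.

f' = f · (v + v_o)/v ⇒ v_o = v · |f'/f − 1|.
v_o = 347 × |199.7/180 − 1| = 347 × 0.1094 ≈ 38 m/s.

38 m/s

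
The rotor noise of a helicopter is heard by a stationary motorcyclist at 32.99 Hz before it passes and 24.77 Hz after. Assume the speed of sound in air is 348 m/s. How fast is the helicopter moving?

50 m/s

f₁/f₂ = (v + v_s)/(v − v_s), so v_s = v · (f₁ − f₂)/(f₁ + f₂).
v_s = 348 × (32.99 − 24.77)/(32.99 + 24.77) = 348 × 8.22/57.76 ≈ 50 m/s.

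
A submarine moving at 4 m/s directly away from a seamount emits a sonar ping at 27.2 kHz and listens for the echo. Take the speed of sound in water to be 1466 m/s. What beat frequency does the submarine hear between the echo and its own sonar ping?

The seamount receives the sound from a moving source: f₁ = f₀ · v/(v + v_e) = 27.2 × 1466/1470 ≈ 27.1260 kHz.
On the return leg the submarine is a moving observer: f₂ = f₁ · (v − v_e)/v = 27.1260 × 1462/1466 ≈ 27.0520 kHz.
Equivalently f₂ = f₀ · (v − v_e)/(v + v_e).
Beat against the emitted tone (with f₀ = 27200 Hz): |f₂ − f₀| = 2v_e·f₀/(v + v_e) = 2 × 4 × 27200/1470 ≈ 148 Hz.

148 Hz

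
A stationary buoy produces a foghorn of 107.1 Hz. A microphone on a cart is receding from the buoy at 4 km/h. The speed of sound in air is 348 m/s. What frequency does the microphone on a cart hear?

107 Hz

4 km/h = 1.111 m/s.
Only the observer moves, away from the source, so f' = f · (v − v_o)/v.
f' = 107.1 × (348 − 1.111)/348 = 107.1 × 346.89/348 ≈ 107 Hz.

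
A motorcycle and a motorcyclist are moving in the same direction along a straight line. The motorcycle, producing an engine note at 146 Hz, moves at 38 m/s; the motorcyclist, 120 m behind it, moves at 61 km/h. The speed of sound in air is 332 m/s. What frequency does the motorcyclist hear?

138 Hz

61 km/h = 16.94 m/s.
The motorcyclist is behind, so the motorcycle is moving away from it while the motorcyclist is moving toward the motorcycle.
With source receding and observer approaching, f' = f · (v + v_o)/(v + v_s).
f' = 146 × (332 + 16.94)/(332 + 38) = 146 × 348.94/370 ≈ 138 Hz.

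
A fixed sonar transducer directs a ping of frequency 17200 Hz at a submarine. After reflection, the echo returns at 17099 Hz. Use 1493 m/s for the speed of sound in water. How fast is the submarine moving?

Double Doppler shift off a moving reflector: f₂ = f₀ · (v + u)/(v − u) (u > 0 toward emitter).
Rearranging, u = v · (f₂ − f₀)/(f₂ + f₀) = 1493 × -101/34299 ≈ -4.4 m/s.
So the submarine is moving at 4.4 m/s away from the emitter.

4.4 m/s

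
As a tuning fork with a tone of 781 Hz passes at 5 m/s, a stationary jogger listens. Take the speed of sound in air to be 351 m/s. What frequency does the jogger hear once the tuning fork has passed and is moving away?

770 Hz

Receding: f₂ = f · v/(v + v_s) = 781 × 351/356 ≈ 770 Hz.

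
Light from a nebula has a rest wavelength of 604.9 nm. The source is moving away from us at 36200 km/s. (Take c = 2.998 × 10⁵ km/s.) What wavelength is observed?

682.9 nm

β = v/c = 36200/299800 = 0.1207.
Relativistic Doppler for wavelength: λ' = λ₀ · √((1 + β)/(1 − β)).
λ' = 604.9 × √(1.1207/0.8793) = 604.9 × 1.12901 ≈ 682.9 nm.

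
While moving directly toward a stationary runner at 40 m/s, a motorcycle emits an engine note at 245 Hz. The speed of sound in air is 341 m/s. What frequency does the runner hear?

278 Hz

Moving source, stationary observer: f' = f · v/(v − v_s) since the source is approaching.
f' = 245 × 341/(341 − 40) = 245 × 341/301 ≈ 278 Hz.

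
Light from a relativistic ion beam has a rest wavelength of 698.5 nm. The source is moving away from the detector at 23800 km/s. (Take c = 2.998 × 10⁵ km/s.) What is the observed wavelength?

756.3 nm

β = v/c = 23800/299800 = 0.0794.
Relativistic Doppler for wavelength: λ' = λ₀ · √((1 + β)/(1 − β)).
λ' = 698.5 × √(1.0794/0.9206) = 698.5 × 1.08280 ≈ 756.3 nm.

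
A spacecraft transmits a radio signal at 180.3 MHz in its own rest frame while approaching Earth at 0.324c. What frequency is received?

252.3 MHz

Relativistic Doppler for frequency: f' = f₀ · √((1 + β)/(1 − β)).
f' = 180.3 × √(1.3240/0.6760) = 180.3 × 1.39949 ≈ 252.3 MHz.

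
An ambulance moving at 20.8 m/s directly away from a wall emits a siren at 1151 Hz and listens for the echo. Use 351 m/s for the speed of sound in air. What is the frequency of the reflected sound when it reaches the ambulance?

1022 Hz

The wall receives the sound from a moving source: f₁ = f₀ · v/(v + v_e) = 1151 × 351/371.8 ≈ 1087 Hz.
On the return leg the ambulance is a moving observer: f₂ = f₁ · (v − v_e)/v = 1087 × 330.2/351 ≈ 1022 Hz.
Equivalently f₂ = f₀ · (v − v_e)/(v + v_e).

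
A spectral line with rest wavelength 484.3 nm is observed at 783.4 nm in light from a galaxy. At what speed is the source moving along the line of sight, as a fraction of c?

λ'/λ₀ = 1.6176 > 1 (redshift), so the source is receding.
λ'/λ₀ = √((1 + β)/(1 − β)) for a receding source ⇒ β = (r² − 1)/(r² + 1) with r = λ'/λ₀.
β = (2.6166 − 1)/(2.6166 + 1) ≈ 0.447.

0.447c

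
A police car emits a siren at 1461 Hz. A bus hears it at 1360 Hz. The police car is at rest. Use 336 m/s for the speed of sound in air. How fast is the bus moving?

f' < f, so the bus is receding.
f' = f · (v − v_o)/v ⇒ v_o = v · |f'/f − 1|.
v_o = 336 × |1360/1461 − 1| = 336 × 0.06913 ≈ 23.2 m/s.

23.2 m/s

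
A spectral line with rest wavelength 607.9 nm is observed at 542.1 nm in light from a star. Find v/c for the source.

λ'/λ₀ = 0.8918 < 1 (blueshift), so the source is approaching.
λ'/λ₀ = √((1 − β)/(1 + β)) for an approaching source ⇒ β = (1 − r²)/(1 + r²) with r = λ'/λ₀.
β = (1 − 0.7952)/(1 + 0.7952) ≈ 0.114.

0.114c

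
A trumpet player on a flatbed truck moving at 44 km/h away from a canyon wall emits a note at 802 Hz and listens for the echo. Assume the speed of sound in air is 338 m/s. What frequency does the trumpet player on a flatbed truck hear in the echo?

746 Hz

44 km/h = 12.22 m/s.
The canyon wall receives the sound from a moving source: f₁ = f₀ · v/(v + v_e) = 802 × 338/350.22 ≈ 774 Hz.
On the return leg the trumpet player on a flatbed truck is a moving observer: f₂ = f₁ · (v − v_e)/v = 774 × 325.78/338 ≈ 746 Hz.
Equivalently f₂ = f₀ · (v − v_e)/(v + v_e).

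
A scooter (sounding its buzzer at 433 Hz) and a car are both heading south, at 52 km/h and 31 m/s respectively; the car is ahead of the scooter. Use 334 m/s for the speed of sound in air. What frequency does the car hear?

411 Hz

52 km/h = 14.44 m/s.
The car is ahead, so the scooter is moving toward it while the car is moving away from the scooter.
General Doppler shift: f' = f · (v − v_o)/(v − v_s).
f' = 433 × (334 − 31)/(334 − 14.44) = 433 × 303/319.56 ≈ 411 Hz.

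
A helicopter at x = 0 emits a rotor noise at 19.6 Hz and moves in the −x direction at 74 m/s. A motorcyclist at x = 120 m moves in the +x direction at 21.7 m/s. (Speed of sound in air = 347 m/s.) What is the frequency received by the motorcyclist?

15.1 Hz

The observer lies on the +x side, so the source is heading away from the observer and the observer is heading away from the source.
General Doppler shift: f' = f · (v − v_o)/(v + v_s).
f' = 19.6 × (347 − 21.7)/(347 + 74) = 19.6 × 325.3/421 ≈ 15.1 Hz.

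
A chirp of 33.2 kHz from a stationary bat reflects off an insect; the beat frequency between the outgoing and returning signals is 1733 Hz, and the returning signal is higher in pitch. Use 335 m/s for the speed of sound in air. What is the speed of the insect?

Double Doppler shift off a moving reflector: f₂ = f₀ · (v + u)/(v − u) (u > 0 toward emitter).
Returning signal is higher, so f₂ = f₀ + Δf = 33200 + 1733 = 34933 Hz.
Rearranging, u = v · (f₂ − f₀)/(f₂ + f₀) = 335 × 1733/68133 ≈ 8.5 m/s.
So the insect is moving at 8.5 m/s toward the emitter.

8.5 m/s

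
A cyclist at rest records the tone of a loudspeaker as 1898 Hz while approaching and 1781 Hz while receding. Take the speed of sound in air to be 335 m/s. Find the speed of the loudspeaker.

f₁/f₂ = (v + v_s)/(v − v_s), so v_s = v · (f₁ − f₂)/(f₁ + f₂).
v_s = 335 × (1898 − 1781)/(1898 + 1781) = 335 × 117/3679 ≈ 10.7 m/s.

10.7 m/s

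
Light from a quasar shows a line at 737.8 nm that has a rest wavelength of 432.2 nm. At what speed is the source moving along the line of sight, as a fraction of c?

λ'/λ₀ = 1.7071 > 1 (redshift), so the source is receding.
λ'/λ₀ = √((1 + β)/(1 − β)) for a receding source ⇒ β = (r² − 1)/(r² + 1) with r = λ'/λ₀.
β = (2.9141 − 1)/(2.9141 + 1) ≈ 0.489.

0.489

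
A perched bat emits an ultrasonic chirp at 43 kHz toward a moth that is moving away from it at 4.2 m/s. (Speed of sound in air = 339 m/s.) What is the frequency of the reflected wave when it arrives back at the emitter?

At the moth (a moving observer), f₁ = f₀ · (v − u)/v = 43 × 334.8/339 ≈ 42.5 kHz.
On reflection it acts as a source moving away from the stationary detector: f₂ = f₁ · v/(v + u) = 42.5 × 339/343.2 ≈ 41.9 kHz.
Equivalently f₂ = f₀ · (v − u)/(v + u).

41.9 kHz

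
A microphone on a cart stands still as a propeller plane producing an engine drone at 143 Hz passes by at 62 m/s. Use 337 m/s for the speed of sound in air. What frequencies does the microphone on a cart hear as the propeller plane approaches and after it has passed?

Approaching: f₁ = f · v/(v − v_s) = 143 × 337/275 ≈ 175 Hz.
Receding: f₂ = f · v/(v + v_s) = 143 × 337/399 ≈ 121 Hz.

175 Hz approaching; 121 Hz receding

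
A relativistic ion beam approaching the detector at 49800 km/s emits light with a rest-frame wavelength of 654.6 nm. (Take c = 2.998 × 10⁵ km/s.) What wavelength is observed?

553.6 nm

β = v/c = 49800/299800 = 0.1661.
Relativistic Doppler for wavelength: λ' = λ₀ · √((1 − β)/(1 + β)).
λ' = 654.6 × √(0.8339/1.1661) = 654.6 × 0.84564 ≈ 553.6 nm.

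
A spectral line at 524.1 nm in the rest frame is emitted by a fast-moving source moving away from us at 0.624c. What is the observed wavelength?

Relativistic Doppler for wavelength: λ' = λ₀ · √((1 + β)/(1 − β)).
λ' = 524.1 × √(1.6240/0.3760) = 524.1 × 2.07826 ≈ 1089.2 nm.

1089.2 nm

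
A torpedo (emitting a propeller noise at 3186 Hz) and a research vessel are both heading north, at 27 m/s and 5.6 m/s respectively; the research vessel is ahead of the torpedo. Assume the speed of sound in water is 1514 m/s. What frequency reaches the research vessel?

3232 Hz

The research vessel is ahead, so the torpedo is moving toward it while the research vessel is moving away from the torpedo.
General Doppler shift: f' = f · (v − v_o)/(v − v_s).
f' = 3186 × (1514 − 5.6)/(1514 − 27) = 3186 × 1508.4/1487 ≈ 3232 Hz.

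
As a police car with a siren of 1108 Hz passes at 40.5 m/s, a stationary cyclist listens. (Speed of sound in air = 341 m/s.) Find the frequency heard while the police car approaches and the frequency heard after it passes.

1257 Hz approaching; 990 Hz receding

Approaching: f₁ = f · v/(v − v_s) = 1108 × 341/300.5 ≈ 1257 Hz.
Receding: f₂ = f · v/(v + v_s) = 1108 × 341/381.5 ≈ 990 Hz.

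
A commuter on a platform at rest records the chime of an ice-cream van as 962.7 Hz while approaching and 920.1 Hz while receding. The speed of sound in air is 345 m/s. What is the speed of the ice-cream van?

f₁/f₂ = (v + v_s)/(v − v_s), so v_s = v · (f₁ − f₂)/(f₁ + f₂).
v_s = 345 × (962.7 − 920.1)/(962.7 + 920.1) = 345 × 42.6/1882.8 ≈ 7.8 m/s.

7.8 m/s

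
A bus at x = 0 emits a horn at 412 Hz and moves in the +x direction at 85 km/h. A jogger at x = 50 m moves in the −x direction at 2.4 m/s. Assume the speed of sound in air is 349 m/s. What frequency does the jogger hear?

85 km/h = 23.61 m/s.
The observer lies on the +x side, so the source is heading toward the observer and the observer is heading toward the source.
Both move, so f' = f · (v + v_o)/(v − v_s).
f' = 412 × (349 + 2.4)/(349 − 23.61) = 412 × 351.4/325.39 ≈ 445 Hz.

445 Hz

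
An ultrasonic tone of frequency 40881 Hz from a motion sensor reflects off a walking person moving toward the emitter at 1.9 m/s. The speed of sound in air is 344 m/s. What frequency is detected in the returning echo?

The walking person first receives the wave as a moving observer: f₁ = f₀ · (v + u)/v = 40881 × (344 + 1.9)/344 ≈ 41107 Hz.
On reflection it acts as a source moving toward the stationary detector: f₂ = f₁ · v/(v − u) = 41107 × 344/342.1 ≈ 41335 Hz.
Equivalently f₂ = f₀ · (v + u)/(v − u).

41335 Hz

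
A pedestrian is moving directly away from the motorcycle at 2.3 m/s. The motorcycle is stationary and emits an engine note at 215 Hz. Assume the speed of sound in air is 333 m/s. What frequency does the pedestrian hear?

214 Hz

Moving observer, stationary source: f' = f · (v − v_o)/v.
f' = 215 × (333 − 2.3)/333 = 215 × 330.7/333 ≈ 214 Hz.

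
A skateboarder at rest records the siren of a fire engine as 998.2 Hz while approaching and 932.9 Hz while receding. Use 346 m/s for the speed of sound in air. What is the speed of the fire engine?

11.7 m/s

f₁/f₂ = (v + v_s)/(v − v_s), so v_s = v · (f₁ − f₂)/(f₁ + f₂).
v_s = 346 × (998.2 − 932.9)/(998.2 + 932.9) = 346 × 65.3/1931.1 ≈ 11.7 m/s.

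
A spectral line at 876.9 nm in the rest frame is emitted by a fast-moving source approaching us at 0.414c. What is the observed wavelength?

Relativistic Doppler for wavelength: λ' = λ₀ · √((1 − β)/(1 + β)).
λ' = 876.9 × √(0.5860/1.4140) = 876.9 × 0.64376 ≈ 564.5 nm.

564.5 nm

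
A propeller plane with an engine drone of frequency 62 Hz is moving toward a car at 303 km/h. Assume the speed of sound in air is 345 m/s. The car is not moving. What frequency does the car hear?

82 Hz

303 km/h = 84.17 m/s.
Only the source moves, toward the listener, so f' = f · v/(v − v_s).
f' = 62 × 345/(345 − 84.17) = 62 × 345/260.8 ≈ 82 Hz.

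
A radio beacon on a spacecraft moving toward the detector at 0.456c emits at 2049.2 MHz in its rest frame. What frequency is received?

3352.5 MHz

Relativistic Doppler for frequency: f' = f₀ · √((1 + β)/(1 − β)).
f' = 2049.2 × √(1.4560/0.5440) = 2049.2 × 1.63599 ≈ 3352.5 MHz.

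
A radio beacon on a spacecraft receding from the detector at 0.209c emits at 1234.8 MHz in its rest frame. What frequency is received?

Relativistic Doppler for frequency: f' = f₀ · √((1 − β)/(1 + β)).
f' = 1234.8 × √(0.7910/1.2090) = 1234.8 × 0.80886 ≈ 998.8 MHz.

998.8 MHz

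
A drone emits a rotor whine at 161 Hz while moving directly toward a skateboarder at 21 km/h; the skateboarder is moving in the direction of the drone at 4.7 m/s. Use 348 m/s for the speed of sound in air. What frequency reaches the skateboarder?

166 Hz

21 km/h = 5.833 m/s.
With source approaching and observer approaching, f' = f · (v + v_o)/(v − v_s).
f' = 161 × (348 + 4.7)/(348 − 5.833) = 161 × 352.7/342.17 ≈ 166 Hz.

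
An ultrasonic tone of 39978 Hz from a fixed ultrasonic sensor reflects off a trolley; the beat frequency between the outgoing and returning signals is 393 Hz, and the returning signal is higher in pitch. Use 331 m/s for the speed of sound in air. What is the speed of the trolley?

Double Doppler shift off a moving reflector: f₂ = f₀ · (v + u)/(v − u) (u > 0 toward emitter).
Returning signal is higher, so f₂ = f₀ + Δf = 39978 + 393 = 40371 Hz.
Rearranging, u = v · (f₂ − f₀)/(f₂ + f₀) = 331 × 393/80349 ≈ 1.62 m/s.
So the trolley is moving at 1.62 m/s toward the emitter.

1.62 m/s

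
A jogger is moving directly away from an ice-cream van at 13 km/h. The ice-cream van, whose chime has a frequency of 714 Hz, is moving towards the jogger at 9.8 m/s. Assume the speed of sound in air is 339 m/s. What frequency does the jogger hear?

727 Hz

13 km/h = 3.611 m/s.
Both move, so f' = f · (v − v_o)/(v − v_s).
f' = 714 × (339 − 3.611)/(339 − 9.8) = 714 × 335.39/329.2 ≈ 727 Hz.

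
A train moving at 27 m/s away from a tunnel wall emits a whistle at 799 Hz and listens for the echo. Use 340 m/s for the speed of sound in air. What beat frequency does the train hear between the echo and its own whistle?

The tunnel wall receives the sound from a moving source: f₁ = f₀ · v/(v + v_e) = 799 × 340/367 ≈ 740.2 Hz.
On the return leg the train is a moving observer: f₂ = f₁ · (v − v_e)/v = 740.2 × 313/340 ≈ 681.4 Hz.
Beat against the emitted tone: |f₂ − f₀| = 2v_e·f₀/(v + v_e) = 2 × 27 × 799/367 ≈ 118 Hz.

118 Hz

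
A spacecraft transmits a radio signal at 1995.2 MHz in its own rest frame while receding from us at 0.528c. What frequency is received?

1108.9 MHz

Relativistic Doppler for frequency: f' = f₀ · √((1 − β)/(1 + β)).
f' = 1995.2 × √(0.4720/1.5280) = 1995.2 × 0.55579 ≈ 1108.9 MHz.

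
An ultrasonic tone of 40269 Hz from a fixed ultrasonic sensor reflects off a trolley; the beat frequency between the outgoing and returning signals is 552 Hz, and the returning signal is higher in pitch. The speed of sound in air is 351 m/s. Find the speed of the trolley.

Double Doppler shift off a moving reflector: f₂ = f₀ · (v + u)/(v − u) (u > 0 toward emitter).
Returning signal is higher, so f₂ = f₀ + Δf = 40269 + 552 = 40821 Hz.
Rearranging, u = v · (f₂ − f₀)/(f₂ + f₀) = 351 × 552/81090 ≈ 2.39 m/s.
So the trolley is moving at 2.39 m/s toward the emitter.

2.39 m/s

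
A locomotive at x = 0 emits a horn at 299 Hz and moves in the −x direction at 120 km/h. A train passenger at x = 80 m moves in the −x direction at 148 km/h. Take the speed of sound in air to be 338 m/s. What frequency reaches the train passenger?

305 Hz

120 km/h = 33.33 m/s; 148 km/h = 41.11 m/s.
The observer lies on the +x side, so the source is heading away from the observer and the observer is heading toward the source.
With source receding and observer approaching, f' = f · (v + v_o)/(v + v_s).
f' = 299 × (338 + 41.11)/(338 + 33.33) = 299 × 379.11/371.33 ≈ 305 Hz.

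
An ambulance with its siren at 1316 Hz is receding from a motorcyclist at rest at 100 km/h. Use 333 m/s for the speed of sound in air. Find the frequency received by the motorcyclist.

100 km/h = 27.78 m/s.
With the source moving away from a stationary observer, f' = f · v/(v + v_s).
f' = 1316 × 333/(333 + 27.78) = 1316 × 333/360.8 ≈ 1215 Hz.

1215 Hz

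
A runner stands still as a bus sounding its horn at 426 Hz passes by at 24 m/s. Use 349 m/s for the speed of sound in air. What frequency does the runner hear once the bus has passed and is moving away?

Receding: f₂ = f · v/(v + v_s) = 426 × 349/373 ≈ 399 Hz.

399 Hz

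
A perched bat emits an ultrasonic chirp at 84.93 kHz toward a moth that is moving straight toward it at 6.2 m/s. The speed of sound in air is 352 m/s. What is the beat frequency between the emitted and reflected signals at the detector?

The moth first receives the wave as a moving observer: f₁ = f₀ · (v + u)/v = 84.93 × (352 + 6.2)/352 ≈ 86.43 kHz.
On reflection it acts as a source moving toward the stationary detector: f₂ = f₁ · v/(v − u) = 86.43 × 352/345.8 ≈ 87.98 kHz.
Beat frequency (with f₀ = 84930 Hz): |f₂ − f₀| = 2u·f₀/(v − u) = 2 × 6.2 × 84930/345.8 ≈ 3045 Hz.

3045 Hz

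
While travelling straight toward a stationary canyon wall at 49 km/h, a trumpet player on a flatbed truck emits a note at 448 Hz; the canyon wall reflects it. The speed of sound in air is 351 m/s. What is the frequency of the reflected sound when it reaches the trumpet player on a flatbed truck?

484 Hz

49 km/h = 13.61 m/s.
The canyon wall receives the sound from a moving source: f₁ = f₀ · v/(v − v_e) = 448 × 351/337.39 ≈ 466 Hz.
On the return leg the trumpet player on a flatbed truck is a moving observer: f₂ = f₁ · (v + v_e)/v = 466 × 364.61/351 ≈ 484 Hz.
Equivalently f₂ = f₀ · (v + v_e)/(v − v_e).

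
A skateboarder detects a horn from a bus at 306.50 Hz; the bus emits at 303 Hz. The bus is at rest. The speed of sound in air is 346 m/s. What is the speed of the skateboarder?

f' > f, so the skateboarder is approaching.
f' = f · (v + v_o)/v ⇒ v_o = v · |f'/f − 1|.
v_o = 346 × |306.50/303 − 1| = 346 × 0.01155 ≈ 4.0 m/s.

4.0 m/s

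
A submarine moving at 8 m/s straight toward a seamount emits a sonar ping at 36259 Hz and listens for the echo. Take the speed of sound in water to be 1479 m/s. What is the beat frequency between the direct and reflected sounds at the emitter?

The seamount receives the sound from a moving source: f₁ = f₀ · v/(v − v_e) = 36259 × 1479/1471 ≈ 36456 Hz.
On the return leg the submarine is a moving observer: f₂ = f₁ · (v + v_e)/v = 36456 × 1487/1479 ≈ 36653 Hz.
Equivalently f₂ = f₀ · (v + v_e)/(v − v_e).
Beat against the emitted tone: |f₂ − f₀| = 2v_e·f₀/(v − v_e) = 2 × 8 × 36259/1471 ≈ 394 Hz.

394 Hz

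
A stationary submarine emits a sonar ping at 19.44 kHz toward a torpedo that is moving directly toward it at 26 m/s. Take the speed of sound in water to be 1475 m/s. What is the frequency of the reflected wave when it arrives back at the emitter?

20.14 kHz

The torpedo first receives the wave as a moving observer: f₁ = f₀ · (v + u)/v = 19.44 × (1475 + 26)/1475 ≈ 19.78 kHz.
On reflection it acts as a source moving toward the stationary detector: f₂ = f₁ · v/(v − u) = 19.78 × 1475/1449 ≈ 20.14 kHz.
Equivalently f₂ = f₀ · (v + u)/(v − u).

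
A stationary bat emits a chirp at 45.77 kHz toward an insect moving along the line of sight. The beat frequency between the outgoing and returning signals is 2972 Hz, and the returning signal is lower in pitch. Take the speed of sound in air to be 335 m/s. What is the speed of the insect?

11.2 m/s

Double Doppler shift off a moving reflector: f₂ = f₀ · (v + u)/(v − u) (u > 0 toward emitter).
Returning signal is lower, so f₂ = f₀ − Δf = 45770 − 2972 = 42798 Hz.
Rearranging, u = v · (f₂ − f₀)/(f₂ + f₀) = 335 × -2972/88568 ≈ -11.2 m/s.
So the insect is moving at 11.2 m/s away from the emitter.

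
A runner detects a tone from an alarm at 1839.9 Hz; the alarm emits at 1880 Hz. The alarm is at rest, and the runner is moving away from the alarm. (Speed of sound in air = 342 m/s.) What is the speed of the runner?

f' = f · (v − v_o)/v ⇒ v_o = v · |f'/f − 1|.
v_o = 342 × |1839.9/1880 − 1| = 342 × 0.02133 ≈ 7.3 m/s.

7.3 m/s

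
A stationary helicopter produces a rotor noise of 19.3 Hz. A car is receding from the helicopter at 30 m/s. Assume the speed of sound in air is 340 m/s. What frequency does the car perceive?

Only the observer moves, away from the source, so f' = f · (v − v_o)/v.
f' = 19.3 × (340 − 30)/340 = 19.3 × 310/340 ≈ 17.6 Hz.

17.6 Hz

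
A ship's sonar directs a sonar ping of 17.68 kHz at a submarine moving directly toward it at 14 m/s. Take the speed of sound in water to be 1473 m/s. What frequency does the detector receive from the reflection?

The submarine first receives the wave as a moving observer: f₁ = f₀ · (v + u)/v = 17.68 × (1473 + 14)/1473 ≈ 17.85 kHz.
The reflection then acts as a moving source: f₂ = f₁ · v/(v − u) ≈ 18.02 kHz.

18.02 kHz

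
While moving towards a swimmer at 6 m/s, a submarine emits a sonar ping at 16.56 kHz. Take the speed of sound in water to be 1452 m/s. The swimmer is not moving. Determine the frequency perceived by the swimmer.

With the source moving toward a stationary observer, f' = f · v/(v − v_s).
f' = 16.56 × 1452/(1452 − 6) = 16.56 × 1452/1446 ≈ 16.63 kHz.

16.63 kHz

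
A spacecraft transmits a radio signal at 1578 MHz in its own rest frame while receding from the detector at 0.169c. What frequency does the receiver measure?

1330.5 MHz

Relativistic Doppler for frequency: f' = f₀ · √((1 − β)/(1 + β)).
f' = 1578 × √(0.8310/1.1690) = 1578 × 0.84313 ≈ 1330.5 MHz.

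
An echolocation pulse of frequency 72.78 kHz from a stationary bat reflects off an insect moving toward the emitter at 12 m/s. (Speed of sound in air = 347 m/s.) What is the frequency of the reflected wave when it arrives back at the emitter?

The insect first receives the wave as a moving observer: f₁ = f₀ · (v + u)/v = 72.78 × (347 + 12)/347 ≈ 75.3 kHz.
On reflection it acts as a source moving toward the stationary detector: f₂ = f₁ · v/(v − u) = 75.3 × 347/335 ≈ 78.0 kHz.
Equivalently f₂ = f₀ · (v + u)/(v − u).

78.0 kHz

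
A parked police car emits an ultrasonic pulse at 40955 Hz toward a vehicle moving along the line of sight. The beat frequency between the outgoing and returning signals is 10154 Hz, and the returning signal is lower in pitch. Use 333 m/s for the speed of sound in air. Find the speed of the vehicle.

Double Doppler shift off a moving reflector: f₂ = f₀ · (v + u)/(v − u) (u > 0 toward emitter).
Returning signal is lower, so f₂ = f₀ − Δf = 40955 − 10154 = 30801 Hz.
Rearranging, u = v · (f₂ − f₀)/(f₂ + f₀) = 333 × -10154/71756 ≈ -47 m/s.
So the vehicle is moving at 47 m/s away from the emitter.

47 m/s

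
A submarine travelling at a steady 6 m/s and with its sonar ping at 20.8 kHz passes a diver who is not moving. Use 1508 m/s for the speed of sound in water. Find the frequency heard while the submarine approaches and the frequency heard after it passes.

Approaching: f₁ = f · v/(v − v_s) = 20.8 × 1508/1502 ≈ 20.9 kHz.
Receding: f₂ = f · v/(v + v_s) = 20.8 × 1508/1514 ≈ 20.7 kHz.

20.9 kHz approaching; 20.7 kHz receding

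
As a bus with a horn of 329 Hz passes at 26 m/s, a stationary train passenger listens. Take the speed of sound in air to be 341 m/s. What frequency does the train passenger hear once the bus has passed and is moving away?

Receding: f₂ = f · v/(v + v_s) = 329 × 341/367 ≈ 306 Hz.

306 Hz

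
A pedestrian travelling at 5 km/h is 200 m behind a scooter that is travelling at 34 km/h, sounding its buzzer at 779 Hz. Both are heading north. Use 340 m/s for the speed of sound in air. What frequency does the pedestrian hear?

34 km/h = 9.444 m/s; 5 km/h = 1.389 m/s.
The pedestrian is behind, so the scooter is moving away from it while the pedestrian is moving toward the scooter.
With source receding and observer approaching, f' = f · (v + v_o)/(v + v_s).
f' = 779 × (340 + 1.389)/(340 + 9.444) = 779 × 341.39/349.44 ≈ 761 Hz.

761 Hz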